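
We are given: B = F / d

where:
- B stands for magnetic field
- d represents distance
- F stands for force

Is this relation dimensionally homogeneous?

No

B (magnetic field) has dimensions [I^-1 M T^-2].
d (distance) has dimensions [L].
F (force) has dimensions [L M T^-2].

Left side: [I^-1 M T^-2]
Right side: [M T^-2]

The two sides have different dimensions, so the equation is NOT dimensionally consistent.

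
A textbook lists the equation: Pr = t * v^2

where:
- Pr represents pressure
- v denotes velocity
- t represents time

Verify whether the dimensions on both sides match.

No

Pr (pressure) has dimensions [L^-1 M T^-2].
v (velocity) has dimensions [L T^-1].
t (time) has dimensions [T].

Left side: [L^-1 M T^-2]
Right side: [L^2 T^-1]

The two sides have different dimensions, so the equation is NOT dimensionally consistent.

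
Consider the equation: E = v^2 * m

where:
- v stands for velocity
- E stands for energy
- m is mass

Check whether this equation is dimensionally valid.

Yes

v (velocity) has dimensions [L T^-1].
E (energy) has dimensions [L^2 M T^-2].
m (mass) has dimensions [M].

Left side: [L^2 M T^-2]
Right side: [L^2 M T^-2]

Both sides have the same dimensions, so the equation is dimensionally consistent.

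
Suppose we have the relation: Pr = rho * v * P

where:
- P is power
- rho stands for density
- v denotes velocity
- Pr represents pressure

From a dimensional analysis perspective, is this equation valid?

No

P (power) has dimensions [L^2 M T^-3].
rho (density) has dimensions [L^-3 M].
v (velocity) has dimensions [L T^-1].
Pr (pressure) has dimensions [L^-1 M T^-2].

Left side: [L^-1 M T^-2]
Right side: [M^2 T^-4]

The two sides have different dimensions, so the equation is NOT dimensionally consistent.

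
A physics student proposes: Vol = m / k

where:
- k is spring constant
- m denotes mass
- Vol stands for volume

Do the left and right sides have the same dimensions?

No

k (spring constant) has dimensions [M T^-2].
m (mass) has dimensions [M].
Vol (volume) has dimensions [L^3].

Left side: [L^3]
Right side: [T^2]

The two sides have different dimensions, so the equation is NOT dimensionally consistent.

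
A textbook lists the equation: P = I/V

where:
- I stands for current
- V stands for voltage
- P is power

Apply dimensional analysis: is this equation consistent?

No

I (current) has dimensions [I].
V (voltage) has dimensions [I^-1 L^2 M T^-3].
P (power) has dimensions [L^2 M T^-3].

Left side: [L^2 M T^-3]
Right side: [I^2 L^-2 M^-1 T^3]

The two sides have different dimensions, so the equation is NOT dimensionally consistent.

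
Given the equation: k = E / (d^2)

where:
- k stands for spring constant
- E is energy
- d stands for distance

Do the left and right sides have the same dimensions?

Yes

k (spring constant) has dimensions [M T^-2].
E (energy) has dimensions [L^2 M T^-2].
d (distance) has dimensions [L].

Left side: [M T^-2]
Right side: [M T^-2]

Both sides have the same dimensions, so the equation is dimensionally consistent.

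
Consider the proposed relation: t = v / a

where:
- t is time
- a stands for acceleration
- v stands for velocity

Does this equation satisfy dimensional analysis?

Yes

t (time) has dimensions [T].
a (acceleration) has dimensions [L T^-2].
v (velocity) has dimensions [L T^-1].

Left side: [T]
Right side: [T]

Both sides have the same dimensions, so the equation is dimensionally consistent.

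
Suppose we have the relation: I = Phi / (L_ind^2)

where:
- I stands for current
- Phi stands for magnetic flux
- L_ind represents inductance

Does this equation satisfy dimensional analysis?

No

I (current) has dimensions [I].
Phi (magnetic flux) has dimensions [I^-1 L^2 M T^-2].
L_ind (inductance) has dimensions [I^-2 L^2 M T^-2].

Left side: [I]
Right side: [I^3 L^-2 M^-1 T^2]

The two sides have different dimensions, so the equation is NOT dimensionally consistent.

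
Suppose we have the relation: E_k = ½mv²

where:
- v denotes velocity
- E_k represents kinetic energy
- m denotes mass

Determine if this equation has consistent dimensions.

Yes

v (velocity) has dimensions [L T^-1].
E_k (kinetic energy) has dimensions [L^2 M T^-2].
m (mass) has dimensions [M].

Left side: [L^2 M T^-2]
Right side: [L^2 M T^-2]

Both sides have the same dimensions, so the equation is dimensionally consistent.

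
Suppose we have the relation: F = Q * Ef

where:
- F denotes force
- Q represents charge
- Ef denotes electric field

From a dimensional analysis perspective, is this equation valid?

Yes

F (force) has dimensions [L M T^-2].
Q (charge) has dimensions [I T].
Ef (electric field) has dimensions [I^-1 L M T^-3].

Left side: [L M T^-2]
Right side: [L M T^-2]

Both sides have the same dimensions, so the equation is dimensionally consistent.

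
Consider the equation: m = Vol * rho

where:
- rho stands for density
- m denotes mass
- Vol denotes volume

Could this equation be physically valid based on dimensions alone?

Yes

rho (density) has dimensions [L^-3 M].
m (mass) has dimensions [M].
Vol (volume) has dimensions [L^3].

Left side: [M]
Right side: [M]

Both sides have the same dimensions, so the equation is dimensionally consistent.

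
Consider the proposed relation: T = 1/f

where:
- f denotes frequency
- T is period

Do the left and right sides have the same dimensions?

Yes

f (frequency) has dimensions [T^-1].
T (period) has dimensions [T].

Left side: [T]
Right side: [T]

Both sides have the same dimensions, so the equation is dimensionally consistent.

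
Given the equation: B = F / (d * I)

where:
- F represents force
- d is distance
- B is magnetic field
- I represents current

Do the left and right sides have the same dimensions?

Yes

F (force) has dimensions [L M T^-2].
d (distance) has dimensions [L].
B (magnetic field) has dimensions [I^-1 M T^-2].
I (current) has dimensions [I].

Left side: [I^-1 M T^-2]
Right side: [I^-1 M T^-2]

Both sides have the same dimensions, so the equation is dimensionally consistent.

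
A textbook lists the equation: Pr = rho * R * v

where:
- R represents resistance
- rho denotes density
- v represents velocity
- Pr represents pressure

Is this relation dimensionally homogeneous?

No

R (resistance) has dimensions [I^-2 L^2 M T^-3].
rho (density) has dimensions [L^-3 M].
v (velocity) has dimensions [L T^-1].
Pr (pressure) has dimensions [L^-1 M T^-2].

Left side: [L^-1 M T^-2]
Right side: [I^-2 M^2 T^-4]

The two sides have different dimensions, so the equation is NOT dimensionally consistent.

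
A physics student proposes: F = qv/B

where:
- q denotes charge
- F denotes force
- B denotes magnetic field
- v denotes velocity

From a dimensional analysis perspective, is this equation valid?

No

q (charge) has dimensions [I T].
F (force) has dimensions [L M T^-2].
B (magnetic field) has dimensions [I^-1 M T^-2].
v (velocity) has dimensions [L T^-1].

Left side: [L M T^-2]
Right side: [I^2 L M^-1 T^2]

The two sides have different dimensions, so the equation is NOT dimensionally consistent.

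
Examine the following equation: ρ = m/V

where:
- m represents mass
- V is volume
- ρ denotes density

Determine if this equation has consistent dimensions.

Yes

m (mass) has dimensions [M].
V (volume) has dimensions [L^3].
ρ (density) has dimensions [L^-3 M].

Left side: [L^-3 M]
Right side: [L^-3 M]

Both sides have the same dimensions, so the equation is dimensionally consistent.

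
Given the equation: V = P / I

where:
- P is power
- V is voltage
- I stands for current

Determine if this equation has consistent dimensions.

Yes

P (power) has dimensions [L^2 M T^-3].
V (voltage) has dimensions [I^-1 L^2 M T^-3].
I (current) has dimensions [I].

Left side: [I^-1 L^2 M T^-3]
Right side: [I^-1 L^2 M T^-3]

Both sides have the same dimensions, so the equation is dimensionally consistent.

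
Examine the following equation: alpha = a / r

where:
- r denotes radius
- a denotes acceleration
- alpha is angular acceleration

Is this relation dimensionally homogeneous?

Yes

r (radius) has dimensions [L].
a (acceleration) has dimensions [L T^-2].
alpha (angular acceleration) has dimensions [T^-2].

Left side: [T^-2]
Right side: [T^-2]

Both sides have the same dimensions, so the equation is dimensionally consistent.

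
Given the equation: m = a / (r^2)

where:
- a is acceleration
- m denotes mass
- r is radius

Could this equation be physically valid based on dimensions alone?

No

a (acceleration) has dimensions [L T^-2].
m (mass) has dimensions [M].
r (radius) has dimensions [L].

Left side: [M]
Right side: [L^-1 T^-2]

The two sides have different dimensions, so the equation is NOT dimensionally consistent.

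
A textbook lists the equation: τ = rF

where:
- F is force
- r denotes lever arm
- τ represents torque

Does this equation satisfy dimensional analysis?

Yes

F (force) has dimensions [L M T^-2].
r (lever arm) has dimensions [L].
τ (torque) has dimensions [L^2 M T^-2].

Left side: [L^2 M T^-2]
Right side: [L^2 M T^-2]

Both sides have the same dimensions, so the equation is dimensionally consistent.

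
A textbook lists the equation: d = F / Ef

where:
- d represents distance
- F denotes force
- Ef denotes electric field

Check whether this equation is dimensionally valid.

No

d (distance) has dimensions [L].
F (force) has dimensions [L M T^-2].
Ef (electric field) has dimensions [I^-1 L M T^-3].

Left side: [L]
Right side: [I T]

The two sides have different dimensions, so the equation is NOT dimensionally consistent.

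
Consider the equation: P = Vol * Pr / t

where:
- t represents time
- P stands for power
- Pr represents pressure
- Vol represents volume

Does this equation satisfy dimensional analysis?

Yes

t (time) has dimensions [T].
P (power) has dimensions [L^2 M T^-3].
Pr (pressure) has dimensions [L^-1 M T^-2].
Vol (volume) has dimensions [L^3].

Left side: [L^2 M T^-3]
Right side: [L^2 M T^-3]

Both sides have the same dimensions, so the equation is dimensionally consistent.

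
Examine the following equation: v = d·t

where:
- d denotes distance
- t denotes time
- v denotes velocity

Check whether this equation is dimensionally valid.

No

d (distance) has dimensions [L].
t (time) has dimensions [T].
v (velocity) has dimensions [L T^-1].

Left side: [L T^-1]
Right side: [L T]

The two sides have different dimensions, so the equation is NOT dimensionally consistent.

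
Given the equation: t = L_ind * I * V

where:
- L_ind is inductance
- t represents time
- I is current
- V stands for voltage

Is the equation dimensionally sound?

No

L_ind (inductance) has dimensions [I^-2 L^2 M T^-2].
t (time) has dimensions [T].
I (current) has dimensions [I].
V (voltage) has dimensions [I^-1 L^2 M T^-3].

Left side: [T]
Right side: [I^-2 L^4 M^2 T^-5]

The two sides have different dimensions, so the equation is NOT dimensionally consistent.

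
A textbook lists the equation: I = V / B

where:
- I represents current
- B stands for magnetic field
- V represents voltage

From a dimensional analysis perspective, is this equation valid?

No

I (current) has dimensions [I].
B (magnetic field) has dimensions [I^-1 M T^-2].
V (voltage) has dimensions [I^-1 L^2 M T^-3].

Left side: [I]
Right side: [L^2 T^-1]

The two sides have different dimensions, so the equation is NOT dimensionally consistent.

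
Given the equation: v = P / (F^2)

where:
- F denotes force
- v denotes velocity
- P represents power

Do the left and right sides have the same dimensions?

No

F (force) has dimensions [L M T^-2].
v (velocity) has dimensions [L T^-1].
P (power) has dimensions [L^2 M T^-3].

Left side: [L T^-1]
Right side: [M^-1 T]

The two sides have different dimensions, so the equation is NOT dimensionally consistent.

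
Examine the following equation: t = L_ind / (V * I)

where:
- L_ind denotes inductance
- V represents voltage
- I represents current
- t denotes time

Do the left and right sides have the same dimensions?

No

L_ind (inductance) has dimensions [I^-2 L^2 M T^-2].
V (voltage) has dimensions [I^-1 L^2 M T^-3].
I (current) has dimensions [I].
t (time) has dimensions [T].

Left side: [T]
Right side: [I^-2 T]

The two sides have different dimensions, so the equation is NOT dimensionally consistent.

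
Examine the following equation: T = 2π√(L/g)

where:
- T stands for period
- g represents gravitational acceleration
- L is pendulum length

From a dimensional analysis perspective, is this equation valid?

Yes

T (period) has dimensions [T].
g (gravitational acceleration) has dimensions [L T^-2].
L (pendulum length) has dimensions [L].

Left side: [T]
Right side: [T]

Both sides have the same dimensions, so the equation is dimensionally consistent.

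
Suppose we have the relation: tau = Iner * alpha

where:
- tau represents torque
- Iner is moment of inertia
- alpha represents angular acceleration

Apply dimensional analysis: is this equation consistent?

Yes

tau (torque) has dimensions [L^2 M T^-2].
Iner (moment of inertia) has dimensions [L^2 M].
alpha (angular acceleration) has dimensions [T^-2].

Left side: [L^2 M T^-2]
Right side: [L^2 M T^-2]

Both sides have the same dimensions, so the equation is dimensionally consistent.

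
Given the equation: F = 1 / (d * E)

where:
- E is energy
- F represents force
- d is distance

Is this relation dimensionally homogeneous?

No

E (energy) has dimensions [L^2 M T^-2].
F (force) has dimensions [L M T^-2].
d (distance) has dimensions [L].

Left side: [L M T^-2]
Right side: [L^-3 M^-1 T^2]

The two sides have different dimensions, so the equation is NOT dimensionally consistent.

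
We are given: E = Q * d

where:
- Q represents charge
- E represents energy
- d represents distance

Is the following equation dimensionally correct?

No

Q (charge) has dimensions [I T].
E (energy) has dimensions [L^2 M T^-2].
d (distance) has dimensions [L].

Left side: [L^2 M T^-2]
Right side: [I L T]

The two sides have different dimensions, so the equation is NOT dimensionally consistent.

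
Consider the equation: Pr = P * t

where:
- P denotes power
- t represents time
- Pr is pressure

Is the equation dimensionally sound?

No

P (power) has dimensions [L^2 M T^-3].
t (time) has dimensions [T].
Pr (pressure) has dimensions [L^-1 M T^-2].

Left side: [L^-1 M T^-2]
Right side: [L^2 M T^-2]

The two sides have different dimensions, so the equation is NOT dimensionally consistent.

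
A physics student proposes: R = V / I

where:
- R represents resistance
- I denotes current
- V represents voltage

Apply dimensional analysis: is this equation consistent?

Yes

R (resistance) has dimensions [I^-2 L^2 M T^-3].
I (current) has dimensions [I].
V (voltage) has dimensions [I^-1 L^2 M T^-3].

Left side: [I^-2 L^2 M T^-3]
Right side: [I^-2 L^2 M T^-3]

Both sides have the same dimensions, so the equation is dimensionally consistent.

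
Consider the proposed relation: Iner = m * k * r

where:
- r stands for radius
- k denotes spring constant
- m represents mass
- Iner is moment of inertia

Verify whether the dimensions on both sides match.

No

r (radius) has dimensions [L].
k (spring constant) has dimensions [M T^-2].
m (mass) has dimensions [M].
Iner (moment of inertia) has dimensions [L^2 M].

Left side: [L^2 M]
Right side: [L M^2 T^-2]

The two sides have different dimensions, so the equation is NOT dimensionally consistent.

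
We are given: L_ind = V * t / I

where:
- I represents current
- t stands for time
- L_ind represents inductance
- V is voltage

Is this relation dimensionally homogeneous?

Yes

I (current) has dimensions [I].
t (time) has dimensions [T].
L_ind (inductance) has dimensions [I^-2 L^2 M T^-2].
V (voltage) has dimensions [I^-1 L^2 M T^-3].

Left side: [I^-2 L^2 M T^-2]
Right side: [I^-2 L^2 M T^-2]

Both sides have the same dimensions, so the equation is dimensionally consistent.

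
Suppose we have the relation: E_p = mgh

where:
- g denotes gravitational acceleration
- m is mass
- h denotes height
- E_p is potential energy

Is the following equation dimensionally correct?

Yes

g (gravitational acceleration) has dimensions [L T^-2].
m (mass) has dimensions [M].
h (height) has dimensions [L].
E_p (potential energy) has dimensions [L^2 M T^-2].

Left side: [L^2 M T^-2]
Right side: [L^2 M T^-2]

Both sides have the same dimensions, so the equation is dimensionally consistent.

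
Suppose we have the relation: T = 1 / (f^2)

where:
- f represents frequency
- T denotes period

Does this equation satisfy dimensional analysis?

No

f (frequency) has dimensions [T^-1].
T (period) has dimensions [T].

Left side: [T]
Right side: [T^2]

The two sides have different dimensions, so the equation is NOT dimensionally consistent.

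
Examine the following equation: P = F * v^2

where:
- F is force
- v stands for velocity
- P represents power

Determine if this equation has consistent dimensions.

No

F (force) has dimensions [L M T^-2].
v (velocity) has dimensions [L T^-1].
P (power) has dimensions [L^2 M T^-3].

Left side: [L^2 M T^-3]
Right side: [L^3 M T^-4]

The two sides have different dimensions, so the equation is NOT dimensionally consistent.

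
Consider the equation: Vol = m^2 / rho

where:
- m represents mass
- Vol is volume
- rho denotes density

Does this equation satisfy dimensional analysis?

No

m (mass) has dimensions [M].
Vol (volume) has dimensions [L^3].
rho (density) has dimensions [L^-3 M].

Left side: [L^3]
Right side: [L^3 M]

The two sides have different dimensions, so the equation is NOT dimensionally consistent.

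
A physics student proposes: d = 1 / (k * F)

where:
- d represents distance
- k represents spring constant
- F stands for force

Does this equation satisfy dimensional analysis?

No

d (distance) has dimensions [L].
k (spring constant) has dimensions [M T^-2].
F (force) has dimensions [L M T^-2].

Left side: [L]
Right side: [L^-1 M^-2 T^4]

The two sides have different dimensions, so the equation is NOT dimensionally consistent.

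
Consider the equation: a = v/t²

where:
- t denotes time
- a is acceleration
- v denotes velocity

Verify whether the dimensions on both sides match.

No

t (time) has dimensions [T].
a (acceleration) has dimensions [L T^-2].
v (velocity) has dimensions [L T^-1].

Left side: [L T^-2]
Right side: [L T^-3]

The two sides have different dimensions, so the equation is NOT dimensionally consistent.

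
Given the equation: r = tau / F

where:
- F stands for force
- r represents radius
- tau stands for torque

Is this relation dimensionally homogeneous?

Yes

F (force) has dimensions [L M T^-2].
r (radius) has dimensions [L].
tau (torque) has dimensions [L^2 M T^-2].

Left side: [L]
Right side: [L]

Both sides have the same dimensions, so the equation is dimensionally consistent.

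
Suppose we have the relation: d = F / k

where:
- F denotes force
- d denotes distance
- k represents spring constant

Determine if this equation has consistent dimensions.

Yes

F (force) has dimensions [L M T^-2].
d (distance) has dimensions [L].
k (spring constant) has dimensions [M T^-2].

Left side: [L]
Right side: [L]

Both sides have the same dimensions, so the equation is dimensionally consistent.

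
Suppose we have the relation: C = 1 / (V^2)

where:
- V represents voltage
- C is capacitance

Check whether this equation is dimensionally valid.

No

V (voltage) has dimensions [I^-1 L^2 M T^-3].
C (capacitance) has dimensions [I^2 L^-2 M^-1 T^4].

Left side: [I^2 L^-2 M^-1 T^4]
Right side: [I^2 L^-4 M^-2 T^6]

The two sides have different dimensions, so the equation is NOT dimensionally consistent.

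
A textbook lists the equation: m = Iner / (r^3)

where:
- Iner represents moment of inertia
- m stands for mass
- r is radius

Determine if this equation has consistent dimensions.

No

Iner (moment of inertia) has dimensions [L^2 M].
m (mass) has dimensions [M].
r (radius) has dimensions [L].

Left side: [M]
Right side: [L^-1 M]

The two sides have different dimensions, so the equation is NOT dimensionally consistent.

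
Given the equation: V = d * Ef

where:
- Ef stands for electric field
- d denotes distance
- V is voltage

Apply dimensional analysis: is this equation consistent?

Yes

Ef (electric field) has dimensions [I^-1 L M T^-3].
d (distance) has dimensions [L].
V (voltage) has dimensions [I^-1 L^2 M T^-3].

Left side: [I^-1 L^2 M T^-3]
Right side: [I^-1 L^2 M T^-3]

Both sides have the same dimensions, so the equation is dimensionally consistent.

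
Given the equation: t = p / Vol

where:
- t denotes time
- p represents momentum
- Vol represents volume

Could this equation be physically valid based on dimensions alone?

No

t (time) has dimensions [T].
p (momentum) has dimensions [L M T^-1].
Vol (volume) has dimensions [L^3].

Left side: [T]
Right side: [L^-2 M T^-1]

The two sides have different dimensions, so the equation is NOT dimensionally consistent.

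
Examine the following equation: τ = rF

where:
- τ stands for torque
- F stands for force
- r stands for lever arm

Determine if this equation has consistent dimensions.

Yes

τ (torque) has dimensions [L^2 M T^-2].
F (force) has dimensions [L M T^-2].
r (lever arm) has dimensions [L].

Left side: [L^2 M T^-2]
Right side: [L^2 M T^-2]

Both sides have the same dimensions, so the equation is dimensionally consistent.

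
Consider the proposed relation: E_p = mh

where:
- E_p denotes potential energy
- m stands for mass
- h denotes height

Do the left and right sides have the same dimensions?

No

E_p (potential energy) has dimensions [L^2 M T^-2].
m (mass) has dimensions [M].
h (height) has dimensions [L].

Left side: [L^2 M T^-2]
Right side: [L M]

The two sides have different dimensions, so the equation is NOT dimensionally consistent.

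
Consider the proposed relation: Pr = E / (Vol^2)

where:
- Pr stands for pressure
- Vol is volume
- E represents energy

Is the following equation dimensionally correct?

No

Pr (pressure) has dimensions [L^-1 M T^-2].
Vol (volume) has dimensions [L^3].
E (energy) has dimensions [L^2 M T^-2].

Left side: [L^-1 M T^-2]
Right side: [L^-4 M T^-2]

The two sides have different dimensions, so the equation is NOT dimensionally consistent.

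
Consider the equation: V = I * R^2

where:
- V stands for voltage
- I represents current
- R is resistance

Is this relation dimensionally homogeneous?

No

V (voltage) has dimensions [I^-1 L^2 M T^-3].
I (current) has dimensions [I].
R (resistance) has dimensions [I^-2 L^2 M T^-3].

Left side: [I^-1 L^2 M T^-3]
Right side: [I^-3 L^4 M^2 T^-6]

The two sides have different dimensions, so the equation is NOT dimensionally consistent.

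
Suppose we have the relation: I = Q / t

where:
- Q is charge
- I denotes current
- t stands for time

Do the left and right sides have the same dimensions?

Yes

Q (charge) has dimensions [I T].
I (current) has dimensions [I].
t (time) has dimensions [T].

Left side: [I]
Right side: [I]

Both sides have the same dimensions, so the equation is dimensionally consistent.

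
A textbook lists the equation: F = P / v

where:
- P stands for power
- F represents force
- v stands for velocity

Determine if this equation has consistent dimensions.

Yes

P (power) has dimensions [L^2 M T^-3].
F (force) has dimensions [L M T^-2].
v (velocity) has dimensions [L T^-1].

Left side: [L M T^-2]
Right side: [L M T^-2]

Both sides have the same dimensions, so the equation is dimensionally consistent.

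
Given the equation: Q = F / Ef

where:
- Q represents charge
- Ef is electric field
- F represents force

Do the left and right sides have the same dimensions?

Yes

Q (charge) has dimensions [I T].
Ef (electric field) has dimensions [I^-1 L M T^-3].
F (force) has dimensions [L M T^-2].

Left side: [I T]
Right side: [I T]

Both sides have the same dimensions, so the equation is dimensionally consistent.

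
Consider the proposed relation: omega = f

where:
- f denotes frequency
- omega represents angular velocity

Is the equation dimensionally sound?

Yes

f (frequency) has dimensions [T^-1].
omega (angular velocity) has dimensions [T^-1].

Left side: [T^-1]
Right side: [T^-1]

Both sides have the same dimensions, so the equation is dimensionally consistent.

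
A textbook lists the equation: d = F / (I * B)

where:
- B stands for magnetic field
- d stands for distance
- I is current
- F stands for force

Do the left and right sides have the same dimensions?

Yes

B (magnetic field) has dimensions [I^-1 M T^-2].
d (distance) has dimensions [L].
I (current) has dimensions [I].
F (force) has dimensions [L M T^-2].

Left side: [L]
Right side: [L]

Both sides have the same dimensions, so the equation is dimensionally consistent.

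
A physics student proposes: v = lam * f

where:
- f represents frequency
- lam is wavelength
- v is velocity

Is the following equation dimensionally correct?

Yes

f (frequency) has dimensions [T^-1].
lam (wavelength) has dimensions [L].
v (velocity) has dimensions [L T^-1].

Left side: [L T^-1]
Right side: [L T^-1]

Both sides have the same dimensions, so the equation is dimensionally consistent.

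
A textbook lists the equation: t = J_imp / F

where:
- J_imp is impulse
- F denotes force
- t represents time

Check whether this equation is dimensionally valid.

Yes

J_imp (impulse) has dimensions [L M T^-1].
F (force) has dimensions [L M T^-2].
t (time) has dimensions [T].

Left side: [T]
Right side: [T]

Both sides have the same dimensions, so the equation is dimensionally consistent.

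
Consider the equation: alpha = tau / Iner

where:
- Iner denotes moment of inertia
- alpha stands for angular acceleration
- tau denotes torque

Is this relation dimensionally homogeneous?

Yes

Iner (moment of inertia) has dimensions [L^2 M].
alpha (angular acceleration) has dimensions [T^-2].
tau (torque) has dimensions [L^2 M T^-2].

Left side: [T^-2]
Right side: [T^-2]

Both sides have the same dimensions, so the equation is dimensionally consistent.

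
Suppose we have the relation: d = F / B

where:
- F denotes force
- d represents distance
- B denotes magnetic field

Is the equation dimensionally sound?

No

F (force) has dimensions [L M T^-2].
d (distance) has dimensions [L].
B (magnetic field) has dimensions [I^-1 M T^-2].

Left side: [L]
Right side: [I L]

The two sides have different dimensions, so the equation is NOT dimensionally consistent.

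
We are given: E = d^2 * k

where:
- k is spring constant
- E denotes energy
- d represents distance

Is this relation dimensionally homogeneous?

Yes

k (spring constant) has dimensions [M T^-2].
E (energy) has dimensions [L^2 M T^-2].
d (distance) has dimensions [L].

Left side: [L^2 M T^-2]
Right side: [L^2 M T^-2]

Both sides have the same dimensions, so the equation is dimensionally consistent.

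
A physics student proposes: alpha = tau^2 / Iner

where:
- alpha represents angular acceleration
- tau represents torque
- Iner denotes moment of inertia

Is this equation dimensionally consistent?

No

alpha (angular acceleration) has dimensions [T^-2].
tau (torque) has dimensions [L^2 M T^-2].
Iner (moment of inertia) has dimensions [L^2 M].

Left side: [T^-2]
Right side: [L^2 M T^-4]

The two sides have different dimensions, so the equation is NOT dimensionally consistent.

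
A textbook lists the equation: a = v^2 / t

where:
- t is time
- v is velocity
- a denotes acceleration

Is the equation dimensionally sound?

No

t (time) has dimensions [T].
v (velocity) has dimensions [L T^-1].
a (acceleration) has dimensions [L T^-2].

Left side: [L T^-2]
Right side: [L^2 T^-3]

The two sides have different dimensions, so the equation is NOT dimensionally consistent.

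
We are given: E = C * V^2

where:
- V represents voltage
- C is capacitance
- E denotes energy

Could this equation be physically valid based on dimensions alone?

Yes

V (voltage) has dimensions [I^-1 L^2 M T^-3].
C (capacitance) has dimensions [I^2 L^-2 M^-1 T^4].
E (energy) has dimensions [L^2 M T^-2].

Left side: [L^2 M T^-2]
Right side: [L^2 M T^-2]

Both sides have the same dimensions, so the equation is dimensionally consistent.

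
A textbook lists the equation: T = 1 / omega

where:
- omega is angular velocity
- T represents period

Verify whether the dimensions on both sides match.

Yes

omega (angular velocity) has dimensions [T^-1].
T (period) has dimensions [T].

Left side: [T]
Right side: [T]

Both sides have the same dimensions, so the equation is dimensionally consistent.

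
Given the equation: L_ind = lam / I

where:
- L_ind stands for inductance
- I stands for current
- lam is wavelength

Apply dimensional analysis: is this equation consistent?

No

L_ind (inductance) has dimensions [I^-2 L^2 M T^-2].
I (current) has dimensions [I].
lam (wavelength) has dimensions [L].

Left side: [I^-2 L^2 M T^-2]
Right side: [I^-1 L]

The two sides have different dimensions, so the equation is NOT dimensionally consistent.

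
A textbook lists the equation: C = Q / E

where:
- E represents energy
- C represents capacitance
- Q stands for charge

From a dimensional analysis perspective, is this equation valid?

No

E (energy) has dimensions [L^2 M T^-2].
C (capacitance) has dimensions [I^2 L^-2 M^-1 T^4].
Q (charge) has dimensions [I T].

Left side: [I^2 L^-2 M^-1 T^4]
Right side: [I L^-2 M^-1 T^3]

The two sides have different dimensions, so the equation is NOT dimensionally consistent.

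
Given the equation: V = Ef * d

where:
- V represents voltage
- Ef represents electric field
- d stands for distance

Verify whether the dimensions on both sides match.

Yes

V (voltage) has dimensions [I^-1 L^2 M T^-3].
Ef (electric field) has dimensions [I^-1 L M T^-3].
d (distance) has dimensions [L].

Left side: [I^-1 L^2 M T^-3]
Right side: [I^-1 L^2 M T^-3]

Both sides have the same dimensions, so the equation is dimensionally consistent.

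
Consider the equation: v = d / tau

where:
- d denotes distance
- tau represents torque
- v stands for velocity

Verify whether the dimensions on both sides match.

No

d (distance) has dimensions [L].
tau (torque) has dimensions [L^2 M T^-2].
v (velocity) has dimensions [L T^-1].

Left side: [L T^-1]
Right side: [L^-1 M^-1 T^2]

The two sides have different dimensions, so the equation is NOT dimensionally consistent.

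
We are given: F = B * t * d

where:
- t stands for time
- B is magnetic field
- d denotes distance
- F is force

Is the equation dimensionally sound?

No

t (time) has dimensions [T].
B (magnetic field) has dimensions [I^-1 M T^-2].
d (distance) has dimensions [L].
F (force) has dimensions [L M T^-2].

Left side: [L M T^-2]
Right side: [I^-1 L M T^-1]

The two sides have different dimensions, so the equation is NOT dimensionally consistent.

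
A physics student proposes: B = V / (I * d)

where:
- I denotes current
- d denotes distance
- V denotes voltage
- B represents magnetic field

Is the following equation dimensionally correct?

No

I (current) has dimensions [I].
d (distance) has dimensions [L].
V (voltage) has dimensions [I^-1 L^2 M T^-3].
B (magnetic field) has dimensions [I^-1 M T^-2].

Left side: [I^-1 M T^-2]
Right side: [I^-2 L M T^-3]

The two sides have different dimensions, so the equation is NOT dimensionally consistent.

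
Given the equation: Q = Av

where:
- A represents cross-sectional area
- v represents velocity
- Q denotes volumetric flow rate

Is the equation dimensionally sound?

Yes

A (cross-sectional area) has dimensions [L^2].
v (velocity) has dimensions [L T^-1].
Q (volumetric flow rate) has dimensions [L^3 T^-1].

Left side: [L^3 T^-1]
Right side: [L^3 T^-1]

Both sides have the same dimensions, so the equation is dimensionally consistent.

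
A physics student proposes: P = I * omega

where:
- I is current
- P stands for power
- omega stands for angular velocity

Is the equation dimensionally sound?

No

I (current) has dimensions [I].
P (power) has dimensions [L^2 M T^-3].
omega (angular velocity) has dimensions [T^-1].

Left side: [L^2 M T^-3]
Right side: [I T^-1]

The two sides have different dimensions, so the equation is NOT dimensionally consistent.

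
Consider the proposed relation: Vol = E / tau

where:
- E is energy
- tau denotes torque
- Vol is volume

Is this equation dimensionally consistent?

No

E (energy) has dimensions [L^2 M T^-2].
tau (torque) has dimensions [L^2 M T^-2].
Vol (volume) has dimensions [L^3].

Left side: [L^3]
Right side: [dimensionless]

The two sides have different dimensions, so the equation is NOT dimensionally consistent.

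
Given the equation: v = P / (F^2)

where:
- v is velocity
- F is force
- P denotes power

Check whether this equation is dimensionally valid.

No

v (velocity) has dimensions [L T^-1].
F (force) has dimensions [L M T^-2].
P (power) has dimensions [L^2 M T^-3].

Left side: [L T^-1]
Right side: [M^-1 T]

The two sides have different dimensions, so the equation is NOT dimensionally consistent.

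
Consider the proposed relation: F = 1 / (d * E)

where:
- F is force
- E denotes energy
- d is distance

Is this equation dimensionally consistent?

No

F (force) has dimensions [L M T^-2].
E (energy) has dimensions [L^2 M T^-2].
d (distance) has dimensions [L].

Left side: [L M T^-2]
Right side: [L^-3 M^-1 T^2]

The two sides have different dimensions, so the equation is NOT dimensionally consistent.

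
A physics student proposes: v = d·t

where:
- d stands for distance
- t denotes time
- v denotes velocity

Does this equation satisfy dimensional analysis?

No

d (distance) has dimensions [L].
t (time) has dimensions [T].
v (velocity) has dimensions [L T^-1].

Left side: [L T^-1]
Right side: [L T]

The two sides have different dimensions, so the equation is NOT dimensionally consistent.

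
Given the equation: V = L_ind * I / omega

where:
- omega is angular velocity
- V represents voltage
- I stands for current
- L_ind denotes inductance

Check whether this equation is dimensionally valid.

No

omega (angular velocity) has dimensions [T^-1].
V (voltage) has dimensions [I^-1 L^2 M T^-3].
I (current) has dimensions [I].
L_ind (inductance) has dimensions [I^-2 L^2 M T^-2].

Left side: [I^-1 L^2 M T^-3]
Right side: [I^-1 L^2 M T^-1]

The two sides have different dimensions, so the equation is NOT dimensionally consistent.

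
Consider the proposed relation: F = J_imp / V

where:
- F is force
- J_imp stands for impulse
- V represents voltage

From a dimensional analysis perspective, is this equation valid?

No

F (force) has dimensions [L M T^-2].
J_imp (impulse) has dimensions [L M T^-1].
V (voltage) has dimensions [I^-1 L^2 M T^-3].

Left side: [L M T^-2]
Right side: [I L^-1 T^2]

The two sides have different dimensions, so the equation is NOT dimensionally consistent.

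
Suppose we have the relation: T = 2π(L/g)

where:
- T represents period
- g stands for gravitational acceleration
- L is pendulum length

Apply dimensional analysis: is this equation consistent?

No

T (period) has dimensions [T].
g (gravitational acceleration) has dimensions [L T^-2].
L (pendulum length) has dimensions [L].

Left side: [T]
Right side: [T^2]

The two sides have different dimensions, so the equation is NOT dimensionally consistent.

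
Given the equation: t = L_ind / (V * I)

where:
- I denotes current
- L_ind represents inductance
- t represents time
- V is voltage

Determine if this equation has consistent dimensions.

No

I (current) has dimensions [I].
L_ind (inductance) has dimensions [I^-2 L^2 M T^-2].
t (time) has dimensions [T].
V (voltage) has dimensions [I^-1 L^2 M T^-3].

Left side: [T]
Right side: [I^-2 T]

The two sides have different dimensions, so the equation is NOT dimensionally consistent.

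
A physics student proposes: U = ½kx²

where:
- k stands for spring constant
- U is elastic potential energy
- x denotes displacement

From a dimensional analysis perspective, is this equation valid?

Yes

k (spring constant) has dimensions [M T^-2].
U (elastic potential energy) has dimensions [L^2 M T^-2].
x (displacement) has dimensions [L].

Left side: [L^2 M T^-2]
Right side: [L^2 M T^-2]

Both sides have the same dimensions, so the equation is dimensionally consistent.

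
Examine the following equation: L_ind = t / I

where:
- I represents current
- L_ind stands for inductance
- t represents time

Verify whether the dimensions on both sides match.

No

I (current) has dimensions [I].
L_ind (inductance) has dimensions [I^-2 L^2 M T^-2].
t (time) has dimensions [T].

Left side: [I^-2 L^2 M T^-2]
Right side: [I^-1 T]

The two sides have different dimensions, so the equation is NOT dimensionally consistent.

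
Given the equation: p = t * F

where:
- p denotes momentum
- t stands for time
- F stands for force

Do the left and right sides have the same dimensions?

Yes

p (momentum) has dimensions [L M T^-1].
t (time) has dimensions [T].
F (force) has dimensions [L M T^-2].

Left side: [L M T^-1]
Right side: [L M T^-1]

Both sides have the same dimensions, so the equation is dimensionally consistent.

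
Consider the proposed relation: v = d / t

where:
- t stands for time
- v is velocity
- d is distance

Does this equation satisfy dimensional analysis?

Yes

t (time) has dimensions [T].
v (velocity) has dimensions [L T^-1].
d (distance) has dimensions [L].

Left side: [L T^-1]
Right side: [L T^-1]

Both sides have the same dimensions, so the equation is dimensionally consistent.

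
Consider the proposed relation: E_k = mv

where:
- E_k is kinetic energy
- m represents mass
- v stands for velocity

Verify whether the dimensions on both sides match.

No

E_k (kinetic energy) has dimensions [L^2 M T^-2].
m (mass) has dimensions [M].
v (velocity) has dimensions [L T^-1].

Left side: [L^2 M T^-2]
Right side: [L M T^-1]

The two sides have different dimensions, so the equation is NOT dimensionally consistent.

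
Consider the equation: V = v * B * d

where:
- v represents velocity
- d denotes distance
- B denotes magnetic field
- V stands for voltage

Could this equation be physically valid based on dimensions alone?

Yes

v (velocity) has dimensions [L T^-1].
d (distance) has dimensions [L].
B (magnetic field) has dimensions [I^-1 M T^-2].
V (voltage) has dimensions [I^-1 L^2 M T^-3].

Left side: [I^-1 L^2 M T^-3]
Right side: [I^-1 L^2 M T^-3]

Both sides have the same dimensions, so the equation is dimensionally consistent.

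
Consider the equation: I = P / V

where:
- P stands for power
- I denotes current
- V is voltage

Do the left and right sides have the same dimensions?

Yes

P (power) has dimensions [L^2 M T^-3].
I (current) has dimensions [I].
V (voltage) has dimensions [I^-1 L^2 M T^-3].

Left side: [I]
Right side: [I]

Both sides have the same dimensions, so the equation is dimensionally consistent.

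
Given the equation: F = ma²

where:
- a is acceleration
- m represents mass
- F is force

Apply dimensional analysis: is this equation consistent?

No

a (acceleration) has dimensions [L T^-2].
m (mass) has dimensions [M].
F (force) has dimensions [L M T^-2].

Left side: [L M T^-2]
Right side: [L^2 M T^-4]

The two sides have different dimensions, so the equation is NOT dimensionally consistent.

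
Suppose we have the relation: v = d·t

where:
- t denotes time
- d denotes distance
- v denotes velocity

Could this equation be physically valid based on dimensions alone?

No

t (time) has dimensions [T].
d (distance) has dimensions [L].
v (velocity) has dimensions [L T^-1].

Left side: [L T^-1]
Right side: [L T]

The two sides have different dimensions, so the equation is NOT dimensionally consistent.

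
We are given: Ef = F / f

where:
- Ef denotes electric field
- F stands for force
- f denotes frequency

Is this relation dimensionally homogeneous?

No

Ef (electric field) has dimensions [I^-1 L M T^-3].
F (force) has dimensions [L M T^-2].
f (frequency) has dimensions [T^-1].

Left side: [I^-1 L M T^-3]
Right side: [L M T^-1]

The two sides have different dimensions, so the equation is NOT dimensionally consistent.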